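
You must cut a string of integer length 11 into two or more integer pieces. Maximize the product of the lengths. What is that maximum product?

Fill f[k] for k=2..11: at each k try every first piece i and multiply by the better of (k−i) uncut or f[k−i].
f[2] = 1×max(1,0) = 1×1 = 1
f[3] = 1×max(2,1) = 1×2 = 2
f[4] = 2×max(2,1) = 2×2 = 4
f[5] = 2×max(3,2) = 2×3 = 6
f[6] = 3×max(3,2) = 3×3 = 9
f[7] = 2×max(5,6) = 2×6 = 12
f[8] = 2×max(6,9) = 2×9 = 18
f[9] = 3×max(6,9) = 3×9 = 27
f[10] = 2×max(8,18) = 2×18 = 36
f[11] = 2×max(9,27) = 2×27 = 54
One optimal split: 3 + 3 + 3 + 2; product 3×3×3×2 = 54.

54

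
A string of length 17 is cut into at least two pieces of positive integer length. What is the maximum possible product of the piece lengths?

Define g[k] = max over 1≤i<k of i · max(k−i, g[k−i]); the inner max lets the remainder stay uncut if that's better.
g[2] = 1·max(1,0) = 1·1 = 1
g[3] = 1·max(2,1) = 1·2 = 2
g[4] = 2·max(2,1) = 2·2 = 4
g[5] = 2·max(3,2) = 2·3 = 6
g[6] = 3·max(3,2) = 3·3 = 9
g[7] = 2·max(5,6) = 2·6 = 12
g[8] = 2·max(6,9) = 2·9 = 18
g[9] = 3·max(6,9) = 3·9 = 27
g[10] = 2·max(8,18) = 2·18 = 36
g[11] = 2·max(9,27) = 2·27 = 54
g[12] = 3·max(9,27) = 3·27 = 81
g[13] = 2·max(11,54) = 2·54 = 108
g[14] = 2·max(12,81) = 2·81 = 162
g[15] = 3·max(12,81) = 3·81 = 243
g[16] = 2·max(14,162) = 2·162 = 324
g[17] = 2·max(15,243) = 2·243 = 486
One optimal split: 3 + 3 + 3 + 3 + 3 + 2; product 3·3·3·3·3·2 = 486.

486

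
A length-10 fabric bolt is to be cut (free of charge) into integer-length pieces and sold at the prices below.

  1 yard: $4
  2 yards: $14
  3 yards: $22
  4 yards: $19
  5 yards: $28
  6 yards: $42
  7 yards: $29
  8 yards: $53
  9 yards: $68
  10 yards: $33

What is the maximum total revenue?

72

Consider every possible first cut. v[k] is the best of p[i]+v[k−i] over all sellable i≤k.
v[1] = 4
v[2] = 14
v[3] = 22
v[4] = 28  (first piece 2, then v[2]=14)
v[5] = 36  (first piece 2, then v[3]=22)
v[6] = 44  (first piece 3, then v[3]=22)
v[7] = 50  (first piece 2, then v[5]=36)
v[8] = 58  (first piece 2, then v[6]=44)
v[9] = 68
v[10] = 72  (first piece 1, then v[9]=68)
One optimal cutting: 9 + 1 → $68 + $4 = $72.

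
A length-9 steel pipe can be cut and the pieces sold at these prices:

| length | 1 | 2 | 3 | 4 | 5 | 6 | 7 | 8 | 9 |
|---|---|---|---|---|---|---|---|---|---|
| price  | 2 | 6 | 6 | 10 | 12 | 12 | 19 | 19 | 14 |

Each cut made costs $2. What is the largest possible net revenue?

23

Consider every possible first cut. v[k] is the best of p[i]+v[k−i] over all sellable i≤k, charging 2 whenever i<k.
v[1] = 2
v[2] = 6
v[3] = 6  (first piece 1, then v[2]=6)
v[4] = 10  (first piece 2, then v[2]=6)
v[5] = 12
v[6] = 14  (first piece 2, then v[4]=10)
v[7] = 19
v[8] = 19  (first piece 1, then v[7]=19)
v[9] = 23  (first piece 2, then v[7]=19)
One optimal plan: pieces 7 + 2 (1 cut) → $25 − $2 = $23.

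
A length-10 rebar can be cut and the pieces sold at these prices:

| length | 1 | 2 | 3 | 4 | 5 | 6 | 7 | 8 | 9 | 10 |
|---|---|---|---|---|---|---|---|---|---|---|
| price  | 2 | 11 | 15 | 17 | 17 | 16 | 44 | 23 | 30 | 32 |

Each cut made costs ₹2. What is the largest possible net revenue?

57

Let r[k] be the best obtainable value from length k. For each k, try every first piece i and keep the best of price[i] + r[k−i] minus the 2 cut fee when i<k.
r[1] = 2
r[2] = max(2+2-2, 11+0) = 11
r[3] = max(2+11-2, 11+2-2, 15+0) = 15
r[4] = max(2+15-2, 11+11-2, 15+2-2, 17+0) = 20
r[5] = max(2+20-2, 11+15-2, 15+11-2, 17+2-2, 17+0) = 24
r[6] = max(2+24-2, 11+20-2, 15+15-2, 17+11-2, 17+2-2, 16+0) = 29
r[7] = max(2+29-2, 11+24-2, 15+20-2, …, 16+2-2, 44+0) = 44
r[8] = max(2+44-2, 11+29-2, 15+24-2, …, 44+2-2, 23+0) = 44
r[9] = max(2+44-2, 11+44-2, 15+29-2, …, 23+2-2, 30+0) = 53
r[10] = max(2+53-2, 11+44-2, 15+44-2, …, 30+2-2, 32+0) = 57
One optimal plan: pieces 7 + 3 (1 cut) → ₹59 − ₹2 = ₹57.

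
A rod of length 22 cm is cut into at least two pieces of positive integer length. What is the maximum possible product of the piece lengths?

2916

Define m[k] = max over 1≤i<k of i · max(k−i, m[k−i]); the inner max lets the remainder stay uncut if that's better.
Small cases: m[2]=1, m[3]=2, m[4]=4, m[5]=6, m[6]=9, m[7]=12, m[8]=18, m[9]=27, m[10]=36, m[11]=54, m[12]=81, m[13]=108, m[14]=162, m[15]=243, m[16]=324.
m[17] = max(1*324, 2*243, 3*162, …, 15*2, 16*1) = 486
m[18] = max(1*486, 2*324, 3*243, …, 16*2, 17*1) = 729
m[19] = max(1*729, 2*486, 3*324, …, 17*2, 18*1) = 972
m[20] = max(1*972, 2*729, 3*486, …, 18*2, 19*1) = 1458
m[21] = max(1*1458, 2*972, 3*729, …, 19*2, 20*1) = 2187
m[22] = max(1*2187, 2*1458, 3*972, …, 20*2, 21*1) = 2916
One optimal split: 3 + 3 + 3 + 3 + 3 + 3 + 2 + 2; product 3*3*3*3*3*3*2*2 = 2916.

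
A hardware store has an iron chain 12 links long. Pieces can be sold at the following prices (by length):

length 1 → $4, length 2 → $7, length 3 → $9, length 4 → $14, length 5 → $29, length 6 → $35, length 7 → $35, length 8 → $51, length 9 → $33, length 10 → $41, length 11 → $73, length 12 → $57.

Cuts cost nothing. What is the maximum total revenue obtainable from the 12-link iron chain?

77

Build best[k] bottom-up: best[k] = max over allowed piece i of (p[i] + best[k−i]).
best[1] = 4
best[2] = max(4+4, 7+0) = 8
best[3] = max(4+8, 7+4, 9+0) = 12
best[4] = max(4+12, 7+8, 9+4, 14+0) = 16
best[5] = max(4+16, 7+12, 9+8, 14+4, 29+0) = 29
best[6] = max(4+29, 7+16, 9+12, 14+8, 29+4, 35+0) = 35
best[7] = max(4+35, 7+29, 9+16, …, 35+4, 35+0) = 39
best[8] = max(4+39, 7+35, 9+29, …, 35+4, 51+0) = 51
best[9] = max(4+51, 7+39, 9+35, …, 51+4, 33+0) = 55
best[10] = max(4+55, 7+51, 9+39, …, 33+4, 41+0) = 59
best[11] = max(4+59, 7+55, 9+51, …, 41+4, 73+0) = 73
best[12] = max(4+73, 7+59, 9+55, …, 73+4, 57+0) = 77
One optimal cutting: 11 + 1 → $73 + $4 = $77.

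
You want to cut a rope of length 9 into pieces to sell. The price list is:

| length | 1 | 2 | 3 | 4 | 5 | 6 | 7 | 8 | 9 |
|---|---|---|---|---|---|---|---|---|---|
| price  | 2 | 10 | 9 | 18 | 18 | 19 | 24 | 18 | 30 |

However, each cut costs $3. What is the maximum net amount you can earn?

Consider every possible first cut. r[k] is the best of p[i]+r[k−i] over all sellable i≤k, charging 3 whenever i<k.
r[1] = 2
r[2] = max(2+2-3, 10+0) = 10
r[3] = max(2+10-3, 10+2-3, 9+0) = 9
r[4] = max(2+9-3, 10+10-3, 9+2-3, 18+0) = 18
r[5] = max(2+18-3, 10+9-3, 9+10-3, 18+2-3, 18+0) = 18
r[6] = max(2+18-3, 10+18-3, 9+9-3, 18+10-3, 18+2-3, 19+0) = 25
r[7] = max(2+25-3, 10+18-3, 9+18-3, …, 19+2-3, 24+0) = 25
r[8] = max(2+25-3, 10+25-3, 9+18-3, …, 24+2-3, 18+0) = 33
r[9] = max(2+33-3, 10+25-3, 9+25-3, …, 18+2-3, 30+0) = 33
One optimal plan: pieces 5 + 4 (1 cut) → $36 − $3 = $33.

33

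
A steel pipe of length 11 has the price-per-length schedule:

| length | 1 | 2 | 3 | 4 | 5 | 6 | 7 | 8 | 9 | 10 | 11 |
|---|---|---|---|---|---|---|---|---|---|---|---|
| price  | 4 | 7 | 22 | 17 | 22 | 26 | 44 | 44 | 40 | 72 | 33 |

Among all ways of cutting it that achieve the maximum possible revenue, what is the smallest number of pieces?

2

Build r[k] bottom-up: r[k] = max over allowed piece i of (p[i] + r[k−i]).
r[1] = 4
r[2] = 8  (first piece 1, then r[1]=4)
r[3] = 22
r[4] = 26  (first piece 1, then r[3]=22)
r[5] = 30  (first piece 1, then r[4]=26)
r[6] = 44  (first piece 3, then r[3]=22)
r[7] = 48  (first piece 1, then r[6]=44)
r[8] = 52  (first piece 1, then r[7]=48)
r[9] = 66  (first piece 3, then r[6]=44)
r[10] = 72
r[11] = 76  (first piece 1, then r[10]=72)
Maximum revenue is $76.
Now minimize piece count subject to staying optimal: for each k, pieces[k] = 1 + min over i with p[i]+r[k−i]=r[k] of pieces[k−i].
pieces[8] = 4
pieces[9] = 3
pieces[10] = 1
pieces[11] = 2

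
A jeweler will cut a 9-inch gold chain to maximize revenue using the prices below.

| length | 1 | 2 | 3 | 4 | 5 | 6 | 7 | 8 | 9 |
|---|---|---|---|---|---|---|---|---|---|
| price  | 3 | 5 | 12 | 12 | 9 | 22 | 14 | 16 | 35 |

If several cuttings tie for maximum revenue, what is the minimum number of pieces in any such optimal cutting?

Let r[k] be the best obtainable value from length k. For each k, try every first piece i and keep the best of price[i] + r[k−i].
r[1] = 3
r[2] = max(3+3, 5+0) = 6
r[3] = max(3+6, 5+3, 12+0) = 12
r[4] = max(3+12, 5+6, 12+3, 12+0) = 15
r[5] = max(3+15, 5+12, 12+6, 12+3, 9+0) = 18
r[6] = max(3+18, 5+15, 12+12, 12+6, 9+3, 22+0) = 24
r[7] = max(3+24, 5+18, 12+15, …, 22+3, 14+0) = 27
r[8] = max(3+27, 5+24, 12+18, …, 14+3, 16+0) = 30
r[9] = max(3+30, 5+27, 12+24, …, 16+3, 35+0) = 36
Maximum revenue is $36.
Now minimize piece count subject to staying optimal: for each k, pieces[k] = 1 + min over i with p[i]+r[k−i]=r[k] of pieces[k−i].
pieces[6] = 2
pieces[7] = 3
pieces[8] = 4
pieces[9] = 3

3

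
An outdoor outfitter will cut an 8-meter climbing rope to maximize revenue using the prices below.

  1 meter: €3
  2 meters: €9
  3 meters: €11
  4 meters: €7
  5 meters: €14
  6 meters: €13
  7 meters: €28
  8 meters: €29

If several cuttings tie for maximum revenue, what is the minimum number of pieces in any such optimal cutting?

Build r[k] bottom-up: r[k] = max over allowed piece i of (p[i] + r[k−i]).
r[1] = 3
r[2] = max(3+3, 9+0) = 9
r[3] = max(3+9, 9+3, 11+0) = 12
r[4] = max(3+12, 9+9, 11+3, 7+0) = 18
r[5] = max(3+18, 9+12, 11+9, 7+3, 14+0) = 21
r[6] = max(3+21, 9+18, 11+12, 7+9, 14+3, 13+0) = 27
r[7] = max(3+27, 9+21, 11+18, …, 13+3, 28+0) = 30
r[8] = max(3+30, 9+27, 11+21, …, 28+3, 29+0) = 36
Maximum revenue is €36.
Now minimize piece count subject to staying optimal: for each k, pieces[k] = 1 + min over i with p[i]+r[k−i]=r[k] of pieces[k−i].
pieces[5] = 3
pieces[6] = 3
pieces[7] = 4
pieces[8] = 4

4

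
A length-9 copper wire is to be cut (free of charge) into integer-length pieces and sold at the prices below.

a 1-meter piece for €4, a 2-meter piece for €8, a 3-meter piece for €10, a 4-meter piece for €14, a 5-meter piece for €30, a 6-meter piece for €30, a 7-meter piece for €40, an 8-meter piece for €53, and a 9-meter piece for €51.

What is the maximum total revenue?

57

Let v[k] be the best obtainable value from length k. For each k, try every first piece i and keep the best of price[i] + v[k−i].
v[1] = 4
v[2] = max(4+4, 8+0) = 8
v[3] = max(4+8, 8+4, 10+0) = 12
v[4] = max(4+12, 8+8, 10+4, 14+0) = 16
v[5] = max(4+16, 8+12, 10+8, 14+4, 30+0) = 30
v[6] = max(4+30, 8+16, 10+12, 14+8, 30+4, 30+0) = 34
v[7] = max(4+34, 8+30, 10+16, …, 30+4, 40+0) = 40
v[8] = max(4+40, 8+34, 10+30, …, 40+4, 53+0) = 53
v[9] = max(4+53, 8+40, 10+34, …, 53+4, 51+0) = 57
One optimal cutting: 8 + 1 → €53 + €4 = €57.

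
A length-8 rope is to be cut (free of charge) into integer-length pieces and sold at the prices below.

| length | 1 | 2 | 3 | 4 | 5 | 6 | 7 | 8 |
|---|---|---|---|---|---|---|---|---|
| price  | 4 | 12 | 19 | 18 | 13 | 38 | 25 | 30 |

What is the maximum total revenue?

50

Let best[k] be the best obtainable value from length k. For each k, try every first piece i and keep the best of price[i] + best[k−i].
best[1] = 4
best[2] = max(4+4, 12+0) = 12
best[3] = max(4+12, 12+4, 19+0) = 19
best[4] = max(4+19, 12+12, 19+4, 18+0) = 24
best[5] = max(4+24, 12+19, 19+12, 18+4, 13+0) = 31
best[6] = max(4+31, 12+24, 19+19, 18+12, 13+4, 38+0) = 38
best[7] = max(4+38, 12+31, 19+24, …, 38+4, 25+0) = 43
best[8] = max(4+43, 12+38, 19+31, …, 25+4, 30+0) = 50
One optimal cutting: 3 + 3 + 2 → 19 + 19 + 12 = 50.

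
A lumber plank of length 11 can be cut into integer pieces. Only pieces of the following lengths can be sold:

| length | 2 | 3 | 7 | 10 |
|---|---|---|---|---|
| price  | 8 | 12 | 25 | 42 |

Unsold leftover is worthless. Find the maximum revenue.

44

Let f[k] be the best obtainable value from length k. For each k, try every first piece i and keep the best of price[i] + f[k−i].
f[1] = 0
f[2] = 8
f[3] = max(8+0, 12+0) = 12
f[4] = max(8+8, 12+0) = 16
f[5] = max(8+12, 12+8) = 20
f[6] = max(8+16, 12+12) = 24
f[7] = max(8+20, 12+16, 25+0) = 28
f[8] = max(8+24, 12+20, 25+0) = 32
f[9] = max(8+28, 12+24, 25+8) = 36
f[10] = max(8+32, 12+28, 25+12, 42+0) = 42
f[11] = max(8+36, 12+32, 25+16, 42+0) = 44
One optimal cutting: 3 + 2 + 2 + 2 + 2 → $44.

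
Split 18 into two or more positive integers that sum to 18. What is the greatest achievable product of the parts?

Define prod[k] = max over 1≤i<k of i · max(k−i, prod[k−i]); the inner max lets the remainder stay uncut if that's better.
prod[2] = 1*max(1,0) = 1*1 = 1
prod[3] = 1*max(2,1) = 1*2 = 2
prod[4] = 2*max(2,1) = 2*2 = 4
prod[5] = 2*max(3,2) = 2*3 = 6
prod[6] = 3*max(3,2) = 3*3 = 9
prod[7] = 2*max(5,6) = 2*6 = 12
prod[8] = 2*max(6,9) = 2*9 = 18
prod[9] = 3*max(6,9) = 3*9 = 27
prod[10] = 2*max(8,18) = 2*18 = 36
prod[11] = 2*max(9,27) = 2*27 = 54
prod[12] = 3*max(9,27) = 3*27 = 81
prod[13] = 2*max(11,54) = 2*54 = 108
prod[14] = 2*max(12,81) = 2*81 = 162
prod[15] = 3*max(12,81) = 3*81 = 243
prod[16] = 2*max(14,162) = 2*162 = 324
prod[17] = 2*max(15,243) = 2*243 = 486
prod[18] = 3*max(15,243) = 3*243 = 729
One optimal split: 3 + 3 + 3 + 3 + 3 + 3; product 3*3*3*3*3*3 = 729.

729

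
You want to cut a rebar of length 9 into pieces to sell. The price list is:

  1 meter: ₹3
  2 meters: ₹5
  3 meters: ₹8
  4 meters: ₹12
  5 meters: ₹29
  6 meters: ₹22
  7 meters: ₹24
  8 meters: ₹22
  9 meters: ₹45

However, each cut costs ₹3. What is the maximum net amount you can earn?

45

Build v[k] bottom-up: v[k] = max over allowed piece i of (p[i] + v[k−i]) − 3 per cut.
v[1] = 3
v[2] = 5
v[3] = 8
v[4] = 12
v[5] = 29
v[6] = 29  (first piece 1, then v[5]=29)
v[7] = 31  (first piece 2, then v[5]=29)
v[8] = 34  (first piece 3, then v[5]=29)
v[9] = 45
Best is to make no cuts and sell whole for ₹45.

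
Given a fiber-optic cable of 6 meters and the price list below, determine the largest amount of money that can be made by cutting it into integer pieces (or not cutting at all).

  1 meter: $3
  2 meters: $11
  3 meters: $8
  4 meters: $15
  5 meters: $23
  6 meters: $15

33

Build best[k] bottom-up: best[k] = max over allowed piece i of (p[i] + best[k−i]).
best[1] = 3
best[2] = 11
best[3] = 14  (first piece 1, then best[2]=11)
best[4] = 22  (first piece 2, then best[2]=11)
best[5] = 25  (first piece 1, then best[4]=22)
best[6] = 33  (first piece 2, then best[4]=22)
One optimal cutting: 2 + 2 + 2 → $11 + $11 + $11 = $33.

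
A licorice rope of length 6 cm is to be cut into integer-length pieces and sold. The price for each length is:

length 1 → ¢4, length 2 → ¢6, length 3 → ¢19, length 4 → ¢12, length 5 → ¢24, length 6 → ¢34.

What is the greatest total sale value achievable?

38

Build r[k] bottom-up: r[k] = max over allowed piece i of (p[i] + r[k−i]).
r[1] = 4
r[2] = 8  (first piece 1, then r[1]=4)
r[3] = 19
r[4] = 23  (first piece 1, then r[3]=19)
r[5] = 27  (first piece 1, then r[4]=23)
r[6] = 38  (first piece 3, then r[3]=19)
One optimal cutting: 3 + 3 → ¢19 + ¢19 = ¢38.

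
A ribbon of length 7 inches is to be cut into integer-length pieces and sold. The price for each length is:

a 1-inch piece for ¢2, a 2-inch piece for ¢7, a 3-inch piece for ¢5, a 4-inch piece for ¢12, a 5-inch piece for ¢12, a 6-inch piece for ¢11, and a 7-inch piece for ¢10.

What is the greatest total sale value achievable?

23

Build r[k] bottom-up: r[k] = max over allowed piece i of (p[i] + r[k−i]).
r[1] = 2
r[2] = max(2+2, 7+0) = 7
r[3] = max(2+7, 7+2, 5+0) = 9
r[4] = max(2+9, 7+7, 5+2, 12+0) = 14
r[5] = max(2+14, 7+9, 5+7, 12+2, 12+0) = 16
r[6] = max(2+16, 7+14, 5+9, 12+7, 12+2, 11+0) = 21
r[7] = max(2+21, 7+16, 5+14, …, 11+2, 10+0) = 23
One optimal cutting: 2 + 2 + 2 + 1 → ¢7 + ¢7 + ¢7 + ¢2 = ¢23.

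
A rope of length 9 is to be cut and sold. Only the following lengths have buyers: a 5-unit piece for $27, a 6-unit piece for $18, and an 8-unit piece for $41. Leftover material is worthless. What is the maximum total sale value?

41

Consider every possible first cut. r[k] is the best of p[i]+r[k−i] over all sellable i≤k.
r[1] = 0
r[2] = 0
r[3] = 0
r[4] = 0
r[5] = 27
r[6] = max(27+0, 18+0) = 27
r[7] = max(27+0, 18+0) = 27
r[8] = max(27+0, 18+0, 41+0) = 41
r[9] = max(27+0, 18+0, 41+0) = 41
One optimal cutting: pieces 8 with 1 unit of scrap → $41.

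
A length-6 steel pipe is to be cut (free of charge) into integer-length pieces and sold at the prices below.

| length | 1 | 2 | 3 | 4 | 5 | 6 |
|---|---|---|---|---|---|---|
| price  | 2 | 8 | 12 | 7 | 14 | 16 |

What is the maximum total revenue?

24

Build r[k] bottom-up: r[k] = max over allowed piece i of (p[i] + r[k−i]).
r[1] = 2
r[2] = max(2+2, 8+0) = 8
r[3] = max(2+8, 8+2, 12+0) = 12
r[4] = max(2+12, 8+8, 12+2, 7+0) = 16
r[5] = max(2+16, 8+12, 12+8, 7+2, 14+0) = 20
r[6] = max(2+20, 8+16, 12+12, 7+8, 14+2, 16+0) = 24
One optimal cutting: 2 + 2 + 2 → $8 + $8 + $8 = $24.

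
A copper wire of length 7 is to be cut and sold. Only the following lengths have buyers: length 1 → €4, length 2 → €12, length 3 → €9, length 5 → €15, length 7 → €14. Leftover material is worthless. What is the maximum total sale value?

40

Let f[k] be the best obtainable value from length k. For each k, try every first piece i and keep the best of price[i] + f[k−i].
f[1] = 4
f[2] = 12
f[3] = 16  (first piece 1, then f[2]=12)
f[4] = 24  (first piece 2, then f[2]=12)
f[5] = 28  (first piece 1, then f[4]=24)
f[6] = 36  (first piece 2, then f[4]=24)
f[7] = 40  (first piece 1, then f[6]=36)
One optimal cutting: 2 + 2 + 2 + 1 → €40.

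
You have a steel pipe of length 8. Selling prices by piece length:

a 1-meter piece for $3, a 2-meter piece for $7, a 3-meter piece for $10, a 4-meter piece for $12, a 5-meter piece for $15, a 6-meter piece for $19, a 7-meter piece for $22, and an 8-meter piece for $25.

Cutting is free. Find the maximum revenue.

28

Let r[k] be the best obtainable value from length k. For each k, try every first piece i and keep the best of price[i] + r[k−i].
r[1] = 3
r[2] = 7
r[3] = 10  (first piece 1, then r[2]=7)
r[4] = 14  (first piece 2, then r[2]=7)
r[5] = 17  (first piece 1, then r[4]=14)
r[6] = 21  (first piece 2, then r[4]=14)
r[7] = 24  (first piece 1, then r[6]=21)
r[8] = 28  (first piece 2, then r[6]=21)
One optimal cutting: 2 + 2 + 2 + 2 → $7 + $7 + $7 + $7 = $28.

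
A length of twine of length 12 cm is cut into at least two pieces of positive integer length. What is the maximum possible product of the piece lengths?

Fill prod[k] for k=2..12: at each k try every first piece i and multiply by the better of (k−i) uncut or prod[k−i].
prod[2] = 1·max(1,0) = 1·1 = 1
prod[3] = 1·max(2,1) = 1·2 = 2
prod[4] = 2·max(2,1) = 2·2 = 4
prod[5] = 2·max(3,2) = 2·3 = 6
prod[6] = 3·max(3,2) = 3·3 = 9
prod[7] = 2·max(5,6) = 2·6 = 12
prod[8] = 2·max(6,9) = 2·9 = 18
prod[9] = 3·max(6,9) = 3·9 = 27
prod[10] = 2·max(8,18) = 2·18 = 36
prod[11] = 2·max(9,27) = 2·27 = 54
prod[12] = 3·max(9,27) = 3·27 = 81
One optimal split: 3 + 3 + 3 + 3; product 3·3·3·3 = 81.

81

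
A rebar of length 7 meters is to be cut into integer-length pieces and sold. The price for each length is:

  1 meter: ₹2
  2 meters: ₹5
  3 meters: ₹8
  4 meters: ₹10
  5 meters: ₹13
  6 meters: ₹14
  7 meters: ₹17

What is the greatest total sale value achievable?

Consider every possible first cut. best[k] is the best of p[i]+best[k−i] over all sellable i≤k.
best[1] = 2
best[2] = 5
best[3] = 8
best[4] = 10  (first piece 1, then best[3]=8)
best[5] = 13  (first piece 2, then best[3]=8)
best[6] = 16  (first piece 3, then best[3]=8)
best[7] = 18  (first piece 1, then best[6]=16)
One optimal cutting: 3 + 3 + 1 → ₹8 + ₹8 + ₹2 = ₹18.

18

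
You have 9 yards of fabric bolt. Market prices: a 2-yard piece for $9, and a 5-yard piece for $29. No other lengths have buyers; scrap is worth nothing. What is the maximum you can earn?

Build r[k] bottom-up: r[k] = max over allowed piece i of (p[i] + r[k−i]).
r[1] = 0
r[2] = 9
r[3] = 9
r[4] = 18  (first piece 2, then r[2]=9)
r[5] = max(9+9, 29+0) = 29
r[6] = max(9+18, 29+0) = 29
r[7] = max(9+29, 29+9) = 38
r[8] = max(9+29, 29+9) = 38
r[9] = max(9+38, 29+18) = 47
One optimal cutting: 5 + 2 + 2 → $47.

47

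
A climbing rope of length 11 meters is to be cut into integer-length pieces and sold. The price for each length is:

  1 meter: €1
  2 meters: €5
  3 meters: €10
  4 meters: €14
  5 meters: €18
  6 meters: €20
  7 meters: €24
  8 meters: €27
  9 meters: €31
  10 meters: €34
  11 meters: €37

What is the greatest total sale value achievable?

38

Consider every possible first cut. r[k] is the best of p[i]+r[k−i] over all sellable i≤k.
r[1] = 1
r[2] = max(1+1, 5+0) = 5
r[3] = max(1+5, 5+1, 10+0) = 10
r[4] = max(1+10, 5+5, 10+1, 14+0) = 14
r[5] = max(1+14, 5+10, 10+5, 14+1, 18+0) = 18
r[6] = max(1+18, 5+14, 10+10, 14+5, 18+1, 20+0) = 20
r[7] = max(1+20, 5+18, 10+14, …, 20+1, 24+0) = 24
r[8] = max(1+24, 5+20, 10+18, …, 24+1, 27+0) = 28
r[9] = max(1+28, 5+24, 10+20, …, 27+1, 31+0) = 32
r[10] = max(1+32, 5+28, 10+24, …, 31+1, 34+0) = 36
r[11] = max(1+36, 5+32, 10+28, …, 34+1, 37+0) = 38
One optimal cutting: 5 + 3 + 3 → €18 + €10 + €10 = €38.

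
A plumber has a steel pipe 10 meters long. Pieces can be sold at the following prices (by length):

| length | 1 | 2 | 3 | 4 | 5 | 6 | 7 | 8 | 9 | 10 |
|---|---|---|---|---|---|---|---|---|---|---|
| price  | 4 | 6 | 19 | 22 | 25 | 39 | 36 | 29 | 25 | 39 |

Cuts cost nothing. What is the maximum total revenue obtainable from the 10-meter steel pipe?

62

Consider every possible first cut. v[k] is the best of p[i]+v[k−i] over all sellable i≤k.
v[1] = 4
v[2] = 8  (first piece 1, then v[1]=4)
v[3] = 19
v[4] = 23  (first piece 1, then v[3]=19)
v[5] = 27  (first piece 1, then v[4]=23)
v[6] = 39
v[7] = 43  (first piece 1, then v[6]=39)
v[8] = 47  (first piece 1, then v[7]=43)
v[9] = 58  (first piece 3, then v[6]=39)
v[10] = 62  (first piece 1, then v[9]=58)
One optimal cutting: 6 + 3 + 1 → $39 + $19 + $4 = $62.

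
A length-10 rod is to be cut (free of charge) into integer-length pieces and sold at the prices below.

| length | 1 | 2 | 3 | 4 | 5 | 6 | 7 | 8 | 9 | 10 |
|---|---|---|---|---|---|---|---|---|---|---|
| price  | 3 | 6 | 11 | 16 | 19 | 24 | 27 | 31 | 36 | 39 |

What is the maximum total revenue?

40

Consider every possible first cut. best[k] is the best of p[i]+best[k−i] over all sellable i≤k.
best[1] = 3
best[2] = max(3+3, 6+0) = 6
best[3] = max(3+6, 6+3, 11+0) = 11
best[4] = max(3+11, 6+6, 11+3, 16+0) = 16
best[5] = max(3+16, 6+11, 11+6, 16+3, 19+0) = 19
best[6] = max(3+19, 6+16, 11+11, 16+6, 19+3, 24+0) = 24
best[7] = max(3+24, 6+19, 11+16, …, 24+3, 27+0) = 27
best[8] = max(3+27, 6+24, 11+19, …, 27+3, 31+0) = 32
best[9] = max(3+32, 6+27, 11+24, …, 31+3, 36+0) = 36
best[10] = max(3+36, 6+32, 11+27, …, 36+3, 39+0) = 40
One optimal cutting: 6 + 4 → $24 + $16 = $40.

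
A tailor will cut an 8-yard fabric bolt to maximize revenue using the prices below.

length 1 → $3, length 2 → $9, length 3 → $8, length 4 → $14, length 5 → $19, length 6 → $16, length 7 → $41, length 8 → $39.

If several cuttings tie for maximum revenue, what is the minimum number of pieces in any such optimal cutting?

Consider every possible first cut. r[k] is the best of p[i]+r[k−i] over all sellable i≤k.
r[1] = 3
r[2] = max(3+3, 9+0) = 9
r[3] = max(3+9, 9+3, 8+0) = 12
r[4] = max(3+12, 9+9, 8+3, 14+0) = 18
r[5] = max(3+18, 9+12, 8+9, 14+3, 19+0) = 21
r[6] = max(3+21, 9+18, 8+12, 14+9, 19+3, 16+0) = 27
r[7] = max(3+27, 9+21, 8+18, …, 16+3, 41+0) = 41
r[8] = max(3+41, 9+27, 8+21, …, 41+3, 39+0) = 44
Maximum revenue is $44.
Now minimize piece count subject to staying optimal: for each k, pieces[k] = 1 + min over i with p[i]+r[k−i]=r[k] of pieces[k−i].
pieces[5] = 3
pieces[6] = 3
pieces[7] = 1
pieces[8] = 2

2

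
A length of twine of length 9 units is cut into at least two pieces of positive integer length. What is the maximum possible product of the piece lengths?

27

Fill m[k] for k=2..9: at each k try every first piece i and multiply by the better of (k−i) uncut or m[k−i].
m[2] = 1·max(1,0) = 1·1 = 1
m[3] = 1·max(2,1) = 1·2 = 2
m[4] = 2·max(2,1) = 2·2 = 4
m[5] = 2·max(3,2) = 2·3 = 6
m[6] = 3·max(3,2) = 3·3 = 9
m[7] = 2·max(5,6) = 2·6 = 12
m[8] = 2·max(6,9) = 2·9 = 18
m[9] = 3·max(6,9) = 3·9 = 27
One optimal split: 3 + 3 + 3; product 3·3·3 = 27.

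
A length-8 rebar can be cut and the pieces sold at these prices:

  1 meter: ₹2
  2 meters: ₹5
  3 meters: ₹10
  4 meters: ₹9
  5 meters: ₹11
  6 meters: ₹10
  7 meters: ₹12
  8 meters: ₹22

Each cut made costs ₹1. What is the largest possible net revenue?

Build v[k] bottom-up: v[k] = max over allowed piece i of (p[i] + v[k−i]) − 1 per cut.
v[1] = 2
v[2] = 5
v[3] = 10
v[4] = 11  (first piece 1, then v[3]=10)
v[5] = 14  (first piece 2, then v[3]=10)
v[6] = 19  (first piece 3, then v[3]=10)
v[7] = 20  (first piece 1, then v[6]=19)
v[8] = 23  (first piece 2, then v[6]=19)
One optimal plan: pieces 3 + 3 + 2 (2 cuts) → ₹25 − ₹2 = ₹23.

23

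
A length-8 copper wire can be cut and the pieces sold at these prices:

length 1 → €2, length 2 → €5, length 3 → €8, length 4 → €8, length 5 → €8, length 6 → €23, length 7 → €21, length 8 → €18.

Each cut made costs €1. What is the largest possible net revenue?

27

Let net[k] be the best obtainable value from length k. For each k, try every first piece i and keep the best of price[i] + net[k−i] minus the 1 cut fee when i<k.
net[1] = 2
net[2] = max(2+2-1, 5+0) = 5
net[3] = max(2+5-1, 5+2-1, 8+0) = 8
net[4] = max(2+8-1, 5+5-1, 8+2-1, 8+0) = 9
net[5] = max(2+9-1, 5+8-1, 8+5-1, 8+2-1, 8+0) = 12
net[6] = max(2+12-1, 5+9-1, 8+8-1, 8+5-1, 8+2-1, 23+0) = 23
net[7] = max(2+23-1, 5+12-1, 8+9-1, …, 23+2-1, 21+0) = 24
net[8] = max(2+24-1, 5+23-1, 8+12-1, …, 21+2-1, 18+0) = 27
One optimal plan: pieces 6 + 2 (1 cut) → €28 − €1 = €27.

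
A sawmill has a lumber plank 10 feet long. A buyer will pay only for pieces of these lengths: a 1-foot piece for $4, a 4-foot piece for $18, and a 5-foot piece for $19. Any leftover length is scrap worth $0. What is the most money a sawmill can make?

Build r[k] bottom-up: r[k] = max over allowed piece i of (p[i] + r[k−i]).
r[1] = 4
r[2] = 8  (first piece 1, then r[1]=4)
r[3] = 12  (first piece 1, then r[2]=8)
r[4] = max(4+12, 18+0) = 18
r[5] = max(4+18, 18+4, 19+0) = 22
r[6] = max(4+22, 18+8, 19+4) = 26
r[7] = max(4+26, 18+12, 19+8) = 30
r[8] = max(4+30, 18+18, 19+12) = 36
r[9] = max(4+36, 18+22, 19+18) = 40
r[10] = max(4+40, 18+26, 19+22) = 44
One optimal cutting: 4 + 4 + 1 + 1 → $44.

44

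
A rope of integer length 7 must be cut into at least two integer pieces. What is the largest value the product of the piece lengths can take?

12

Define prod[k] = max over 1≤i<k of i · max(k−i, prod[k−i]); the inner max lets the remainder stay uncut if that's better.
prod[2] = 1×max(1,0) = 1×1 = 1
prod[3] = max(1×2, 2×1) = 2
prod[4] = max(1×3, 2×2, 3×1) = 4
prod[5] = max(1×4, 2×3, 3×2, 4×1) = 6
prod[6] = max(1×6, 2×4, 3×3, 4×2, 5×1) = 9
prod[7] = max(1×9, 2×6, 3×4, 4×3, 5×2, 6×1) = 12
One optimal split: 3 + 2 + 2; product 3×2×2 = 12.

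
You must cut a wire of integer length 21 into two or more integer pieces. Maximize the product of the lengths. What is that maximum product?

Let g[k] be the best product for length k (with at least one cut). For each first piece i, the rest contributes max(k−i, g[k−i]).
g[2] = 1·max(1,0) = 1·1 = 1
g[3] = 1·max(2,1) = 1·2 = 2
g[4] = 2·max(2,1) = 2·2 = 4
g[5] = 2·max(3,2) = 2·3 = 6
g[6] = 3·max(3,2) = 3·3 = 9
g[7] = 2·max(5,6) = 2·6 = 12
g[8] = 2·max(6,9) = 2·9 = 18
g[9] = 3·max(6,9) = 3·9 = 27
g[10] = 2·max(8,18) = 2·18 = 36
g[11] = 2·max(9,27) = 2·27 = 54
g[12] = 3·max(9,27) = 3·27 = 81
g[13] = 2·max(11,54) = 2·54 = 108
g[14] = 2·max(12,81) = 2·81 = 162
g[15] = 3·max(12,81) = 3·81 = 243
g[16] = 2·max(14,162) = 2·162 = 324
g[17] = 2·max(15,243) = 2·243 = 486
g[18] = 3·max(15,243) = 3·243 = 729
g[19] = 2·max(17,486) = 2·486 = 972
g[20] = 2·max(18,729) = 2·729 = 1458
g[21] = 3·max(18,729) = 3·729 = 2187
One optimal split: 3 + 3 + 3 + 3 + 3 + 3 + 3; product 3·3·3·3·3·3·3 = 2187.

2187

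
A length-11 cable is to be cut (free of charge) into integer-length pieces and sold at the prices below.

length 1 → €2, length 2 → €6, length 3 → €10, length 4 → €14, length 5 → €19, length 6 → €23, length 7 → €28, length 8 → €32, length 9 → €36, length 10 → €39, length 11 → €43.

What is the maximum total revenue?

43

Let v[k] be the best obtainable value from length k. For each k, try every first piece i and keep the best of price[i] + v[k−i].
v[1] = 2
v[2] = 6
v[3] = 10
v[4] = 14
v[5] = 19
v[6] = 23
v[7] = 28
v[8] = 32
v[9] = 36
v[10] = 39
v[11] = 43
Best is to sell the whole 11-cm piece uncut for €43.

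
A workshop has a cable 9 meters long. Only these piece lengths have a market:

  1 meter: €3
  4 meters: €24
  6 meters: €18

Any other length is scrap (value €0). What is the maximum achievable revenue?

Consider every possible first cut. f[k] is the best of p[i]+f[k−i] over all sellable i≤k.
f[1] = 3
f[2] = 6  (first piece 1, then f[1]=3)
f[3] = 9  (first piece 1, then f[2]=6)
f[4] = max(3+9, 24+0) = 24
f[5] = max(3+24, 24+3) = 27
f[6] = max(3+27, 24+6, 18+0) = 30
f[7] = max(3+30, 24+9, 18+3) = 33
f[8] = max(3+33, 24+24, 18+6) = 48
f[9] = max(3+48, 24+27, 18+9) = 51
One optimal cutting: 4 + 4 + 1 → €51.

51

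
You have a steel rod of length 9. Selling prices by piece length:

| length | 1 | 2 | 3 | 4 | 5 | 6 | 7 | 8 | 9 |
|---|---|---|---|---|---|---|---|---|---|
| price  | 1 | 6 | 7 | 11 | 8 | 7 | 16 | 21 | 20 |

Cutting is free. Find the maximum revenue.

Build R[k] bottom-up: R[k] = max over allowed piece i of (p[i] + R[k−i]).
R[1] = 1
R[2] = 6
R[3] = 7  (first piece 1, then R[2]=6)
R[4] = 12  (first piece 2, then R[2]=6)
R[5] = 13  (first piece 1, then R[4]=12)
R[6] = 18  (first piece 2, then R[4]=12)
R[7] = 19  (first piece 1, then R[6]=18)
R[8] = 24  (first piece 2, then R[6]=18)
R[9] = 25  (first piece 1, then R[8]=24)
One optimal cutting: 2 + 2 + 2 + 2 + 1 → $6 + $6 + $6 + $6 + $1 = $25.

25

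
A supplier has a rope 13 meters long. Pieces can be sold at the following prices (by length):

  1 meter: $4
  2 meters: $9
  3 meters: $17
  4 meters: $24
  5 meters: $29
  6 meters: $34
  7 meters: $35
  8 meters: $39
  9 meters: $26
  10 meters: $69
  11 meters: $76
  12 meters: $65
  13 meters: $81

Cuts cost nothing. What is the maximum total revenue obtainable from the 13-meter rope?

86

Consider every possible first cut. R[k] is the best of p[i]+R[k−i] over all sellable i≤k.
R[1] = 4
R[2] = max(4+4, 9+0) = 9
R[3] = max(4+9, 9+4, 17+0) = 17
R[4] = max(4+17, 9+9, 17+4, 24+0) = 24
R[5] = max(4+24, 9+17, 17+9, 24+4, 29+0) = 29
R[6] = max(4+29, 9+24, 17+17, 24+9, 29+4, 34+0) = 34
R[7] = max(4+34, 9+29, 17+24, …, 34+4, 35+0) = 41
R[8] = max(4+41, 9+34, 17+29, …, 35+4, 39+0) = 48
R[9] = max(4+48, 9+41, 17+34, …, 39+4, 26+0) = 53
R[10] = max(4+53, 9+48, 17+41, …, 26+4, 69+0) = 69
R[11] = max(4+69, 9+53, 17+48, …, 69+4, 76+0) = 76
R[12] = max(4+76, 9+69, 17+53, …, 76+4, 65+0) = 80
R[13] = max(4+80, 9+76, 17+69, …, 65+4, 81+0) = 86
One optimal cutting: 10 + 3 → $69 + $17 = $86.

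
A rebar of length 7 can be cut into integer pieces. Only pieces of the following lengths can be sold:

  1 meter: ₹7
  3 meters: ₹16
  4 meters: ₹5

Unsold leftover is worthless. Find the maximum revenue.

Let f[k] be the best obtainable value from length k. For each k, try every first piece i and keep the best of price[i] + f[k−i].
f[1] = 7
f[2] = 14  (first piece 1, then f[1]=7)
f[3] = max(7+14, 16+0) = 21
f[4] = max(7+21, 16+7, 5+0) = 28
f[5] = max(7+28, 16+14, 5+7) = 35
f[6] = max(7+35, 16+21, 5+14) = 42
f[7] = max(7+42, 16+28, 5+21) = 49
One optimal cutting: 1 + 1 + 1 + 1 + 1 + 1 + 1 → ₹49.

49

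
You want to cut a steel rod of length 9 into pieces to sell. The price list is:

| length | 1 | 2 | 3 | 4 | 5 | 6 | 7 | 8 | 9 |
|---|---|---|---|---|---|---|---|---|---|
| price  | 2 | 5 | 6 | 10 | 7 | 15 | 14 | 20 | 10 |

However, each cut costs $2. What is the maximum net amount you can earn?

20

Build r[k] bottom-up: r[k] = max over allowed piece i of (p[i] + r[k−i]) − 2 per cut.
r[1] = 2
r[2] = max(2+2-2, 5+0) = 5
r[3] = max(2+5-2, 5+2-2, 6+0) = 6
r[4] = max(2+6-2, 5+5-2, 6+2-2, 10+0) = 10
r[5] = max(2+10-2, 5+6-2, 6+5-2, 10+2-2, 7+0) = 10
r[6] = max(2+10-2, 5+10-2, 6+6-2, 10+5-2, 7+2-2, 15+0) = 15
r[7] = max(2+15-2, 5+10-2, 6+10-2, …, 15+2-2, 14+0) = 15
r[8] = max(2+15-2, 5+15-2, 6+10-2, …, 14+2-2, 20+0) = 20
r[9] = max(2+20-2, 5+15-2, 6+15-2, …, 20+2-2, 10+0) = 20
One optimal plan: pieces 8 + 1 (1 cut) → $22 − $2 = $20.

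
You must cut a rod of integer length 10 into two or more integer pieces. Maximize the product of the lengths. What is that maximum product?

Let m[k] be the best product for length k (with at least one cut). For each first piece i, the rest contributes max(k−i, m[k−i]).
m[2] = 1·max(1,0) = 1·1 = 1
m[3] = 1·max(2,1) = 1·2 = 2
m[4] = 2·max(2,1) = 2·2 = 4
m[5] = 2·max(3,2) = 2·3 = 6
m[6] = 3·max(3,2) = 3·3 = 9
m[7] = 2·max(5,6) = 2·6 = 12
m[8] = 2·max(6,9) = 2·9 = 18
m[9] = 3·max(6,9) = 3·9 = 27
m[10] = 2·max(8,18) = 2·18 = 36
One optimal split: 3 + 3 + 2 + 2; product 3·3·2·2 = 36.

36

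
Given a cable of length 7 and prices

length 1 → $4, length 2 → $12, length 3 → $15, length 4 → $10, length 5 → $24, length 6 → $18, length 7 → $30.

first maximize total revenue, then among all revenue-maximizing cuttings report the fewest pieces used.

4

Let r[k] be the best obtainable value from length k. For each k, try every first piece i and keep the best of price[i] + r[k−i].
r[1] = 4
r[2] = max(4+4, 12+0) = 12
r[3] = max(4+12, 12+4, 15+0) = 16
r[4] = max(4+16, 12+12, 15+4, 10+0) = 24
r[5] = max(4+24, 12+16, 15+12, 10+4, 24+0) = 28
r[6] = max(4+28, 12+24, 15+16, 10+12, 24+4, 18+0) = 36
r[7] = max(4+36, 12+28, 15+24, …, 18+4, 30+0) = 40
Maximum revenue is $40.
Now minimize piece count subject to staying optimal: for each k, pieces[k] = 1 + min over i with p[i]+r[k−i]=r[k] of pieces[k−i].
pieces[4] = 2
pieces[5] = 3
pieces[6] = 3
pieces[7] = 4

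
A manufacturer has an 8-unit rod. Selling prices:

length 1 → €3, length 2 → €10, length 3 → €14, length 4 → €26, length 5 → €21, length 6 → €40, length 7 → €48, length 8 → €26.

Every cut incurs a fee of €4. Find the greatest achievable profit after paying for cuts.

Let net[k] be the best obtainable value from length k. For each k, try every first piece i and keep the best of price[i] + net[k−i] minus the 4 cut fee when i<k.
net[1] = 3
net[2] = 10
net[3] = 14
net[4] = 26
net[5] = 25  (first piece 1, then net[4]=26)
net[6] = 40
net[7] = 48
net[8] = 48  (first piece 4, then net[4]=26)
One optimal plan: pieces 4 + 4 (1 cut) → €52 − €4 = €48.

48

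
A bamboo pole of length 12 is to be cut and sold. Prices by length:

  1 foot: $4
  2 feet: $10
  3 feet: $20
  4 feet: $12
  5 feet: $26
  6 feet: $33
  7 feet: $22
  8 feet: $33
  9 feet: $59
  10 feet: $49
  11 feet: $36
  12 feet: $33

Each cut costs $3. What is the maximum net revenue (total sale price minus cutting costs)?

76

Build net[k] bottom-up: net[k] = max over allowed piece i of (p[i] + net[k−i]) − 3 per cut.
net[1] = 4
net[2] = max(4+4-3, 10+0) = 10
net[3] = max(4+10-3, 10+4-3, 20+0) = 20
net[4] = max(4+20-3, 10+10-3, 20+4-3, 12+0) = 21
net[5] = max(4+21-3, 10+20-3, 20+10-3, 12+4-3, 26+0) = 27
net[6] = max(4+27-3, 10+21-3, 20+20-3, 12+10-3, 26+4-3, 33+0) = 37
net[7] = max(4+37-3, 10+27-3, 20+21-3, …, 33+4-3, 22+0) = 38
net[8] = max(4+38-3, 10+37-3, 20+27-3, …, 22+4-3, 33+0) = 44
net[9] = max(4+44-3, 10+38-3, 20+37-3, …, 33+4-3, 59+0) = 59
net[10] = max(4+59-3, 10+44-3, 20+38-3, …, 59+4-3, 49+0) = 60
net[11] = max(4+60-3, 10+59-3, 20+44-3, …, 49+4-3, 36+0) = 66
net[12] = max(4+66-3, 10+60-3, 20+59-3, …, 36+4-3, 33+0) = 76
One optimal plan: pieces 9 + 3 (1 cut) → $79 − $3 = $76.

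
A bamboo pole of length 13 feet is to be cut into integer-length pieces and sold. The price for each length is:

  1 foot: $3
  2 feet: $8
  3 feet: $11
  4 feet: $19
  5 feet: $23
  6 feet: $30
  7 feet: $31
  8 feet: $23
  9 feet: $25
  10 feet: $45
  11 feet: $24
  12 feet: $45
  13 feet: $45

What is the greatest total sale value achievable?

Build R[k] bottom-up: R[k] = max over allowed piece i of (p[i] + R[k−i]).
R[1] = 3
R[2] = 8
R[3] = 11  (first piece 1, then R[2]=8)
R[4] = 19
R[5] = 23
R[6] = 30
R[7] = 33  (first piece 1, then R[6]=30)
R[8] = 38  (first piece 2, then R[6]=30)
R[9] = 42  (first piece 4, then R[5]=23)
R[10] = 49  (first piece 4, then R[6]=30)
R[11] = 53  (first piece 5, then R[6]=30)
R[12] = 60  (first piece 6, then R[6]=30)
R[13] = 63  (first piece 1, then R[12]=60)
One optimal cutting: 6 + 6 + 1 → $30 + $30 + $3 = $63.

63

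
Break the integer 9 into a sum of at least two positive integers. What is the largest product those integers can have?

27

Define prod[k] = max over 1≤i<k of i · max(k−i, prod[k−i]); the inner max lets the remainder stay uncut if that's better.
prod[2] = 1*max(1,0) = 1*1 = 1
prod[3] = 1*max(2,1) = 1*2 = 2
prod[4] = 2*max(2,1) = 2*2 = 4
prod[5] = 2*max(3,2) = 2*3 = 6
prod[6] = 3*max(3,2) = 3*3 = 9
prod[7] = 2*max(5,6) = 2*6 = 12
prod[8] = 2*max(6,9) = 2*9 = 18
prod[9] = 3*max(6,9) = 3*9 = 27
One optimal split: 3 + 3 + 3; product 3*3*3 = 27.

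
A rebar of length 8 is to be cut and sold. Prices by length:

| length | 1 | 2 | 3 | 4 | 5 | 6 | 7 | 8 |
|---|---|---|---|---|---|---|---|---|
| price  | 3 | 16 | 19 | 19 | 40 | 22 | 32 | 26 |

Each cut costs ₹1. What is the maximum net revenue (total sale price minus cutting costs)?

61

Let v[k] be the best obtainable value from length k. For each k, try every first piece i and keep the best of price[i] + v[k−i] minus the 1 cut fee when i<k.
v[1] = 3
v[2] = max(3+3-1, 16+0) = 16
v[3] = max(3+16-1, 16+3-1, 19+0) = 19
v[4] = max(3+19-1, 16+16-1, 19+3-1, 19+0) = 31
v[5] = max(3+31-1, 16+19-1, 19+16-1, 19+3-1, 40+0) = 40
v[6] = max(3+40-1, 16+31-1, 19+19-1, 19+16-1, 40+3-1, 22+0) = 46
v[7] = max(3+46-1, 16+40-1, 19+31-1, …, 22+3-1, 32+0) = 55
v[8] = max(3+55-1, 16+46-1, 19+40-1, …, 32+3-1, 26+0) = 61
One optimal plan: pieces 2 + 2 + 2 + 2 (3 cuts) → ₹64 − ₹3 = ₹61.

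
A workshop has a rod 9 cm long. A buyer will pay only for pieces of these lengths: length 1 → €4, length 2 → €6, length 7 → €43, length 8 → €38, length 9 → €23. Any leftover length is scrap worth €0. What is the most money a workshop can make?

51

Build best[k] bottom-up: best[k] = max over allowed piece i of (p[i] + best[k−i]).
best[1] = 4
best[2] = max(4+4, 6+0) = 8
best[3] = max(4+8, 6+4) = 12
best[4] = max(4+12, 6+8) = 16
best[5] = max(4+16, 6+12) = 20
best[6] = max(4+20, 6+16) = 24
best[7] = max(4+24, 6+20, 43+0) = 43
best[8] = max(4+43, 6+24, 43+4, 38+0) = 47
best[9] = max(4+47, 6+43, 43+8, 38+4, 23+0) = 51
One optimal cutting: 7 + 1 + 1 → €51.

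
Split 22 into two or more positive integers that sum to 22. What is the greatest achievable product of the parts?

2916

Define f[k] = max over 1≤i<k of i · max(k−i, f[k−i]); the inner max lets the remainder stay uncut if that's better.
f[2] = 1·max(1,0) = 1·1 = 1
f[3] = max(1·2, 2·1) = 2
f[4] = max(1·3, 2·2, 3·1) = 4
f[5] = max(1·4, 2·3, 3·2, 4·1) = 6
f[6] = max(1·6, 2·4, 3·3, 4·2, 5·1) = 9
f[7] = max(1·9, 2·6, 3·4, 4·3, 5·2, 6·1) = 12
f[8] = max(1·12, 2·9, 3·6, …, 6·2, 7·1) = 18
f[9] = max(1·18, 2·12, 3·9, …, 7·2, 8·1) = 27
f[10] = max(1·27, 2·18, 3·12, …, 8·2, 9·1) = 36
f[11] = max(1·36, 2·27, 3·18, …, 9·2, 10·1) = 54
f[12] = max(1·54, 2·36, 3·27, …, 10·2, 11·1) = 81
f[13] = max(1·81, 2·54, 3·36, …, 11·2, 12·1) = 108
f[14] = max(1·108, 2·81, 3·54, …, 12·2, 13·1) = 162
f[15] = max(1·162, 2·108, 3·81, …, 13·2, 14·1) = 243
f[16] = max(1·243, 2·162, 3·108, …, 14·2, 15·1) = 324
f[17] = max(1·324, 2·243, 3·162, …, 15·2, 16·1) = 486
f[18] = max(1·486, 2·324, 3·243, …, 16·2, 17·1) = 729
f[19] = max(1·729, 2·486, 3·324, …, 17·2, 18·1) = 972
f[20] = max(1·972, 2·729, 3·486, …, 18·2, 19·1) = 1458
f[21] = max(1·1458, 2·972, 3·729, …, 19·2, 20·1) = 2187
f[22] = max(1·2187, 2·1458, 3·972, …, 20·2, 21·1) = 2916
One optimal split: 3 + 3 + 3 + 3 + 3 + 3 + 2 + 2; product 3·3·3·3·3·3·2·2 = 2916.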